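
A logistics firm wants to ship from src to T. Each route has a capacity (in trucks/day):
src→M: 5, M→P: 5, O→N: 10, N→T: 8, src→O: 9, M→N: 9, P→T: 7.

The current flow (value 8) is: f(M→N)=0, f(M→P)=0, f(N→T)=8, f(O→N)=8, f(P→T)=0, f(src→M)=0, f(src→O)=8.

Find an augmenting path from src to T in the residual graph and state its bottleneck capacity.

Residual along src→M→P→T: src→M: 5, M→P: 5, P→T: 7.
Bottleneck = min = 5.

src→M→P→T, bottleneck 5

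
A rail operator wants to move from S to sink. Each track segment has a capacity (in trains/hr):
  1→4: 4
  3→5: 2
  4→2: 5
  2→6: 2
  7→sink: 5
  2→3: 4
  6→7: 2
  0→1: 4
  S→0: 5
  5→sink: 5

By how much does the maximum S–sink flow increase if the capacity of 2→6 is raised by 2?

Original max flow = 4.
Edge 2→6 does not cross the min cut (source side {0, S}), so extra capacity there cannot help.
New max flow = 4. Increase = 0.

0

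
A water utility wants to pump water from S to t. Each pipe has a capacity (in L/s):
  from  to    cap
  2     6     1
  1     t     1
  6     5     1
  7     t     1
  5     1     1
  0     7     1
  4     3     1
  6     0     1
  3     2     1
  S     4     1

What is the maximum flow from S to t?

1

Augment S→4→3→2→6→5→1→t: bottleneck 1. Total 1.
No augmenting path remains in the residual graph.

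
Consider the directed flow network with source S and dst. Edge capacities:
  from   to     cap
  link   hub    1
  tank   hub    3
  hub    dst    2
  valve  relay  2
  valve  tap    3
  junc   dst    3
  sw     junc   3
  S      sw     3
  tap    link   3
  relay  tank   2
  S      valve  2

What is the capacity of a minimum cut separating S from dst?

5

Max flow = 5 (via 2 augmenting paths).
In the residual at optimum, the set reachable from S is {S}.
Cut edges: S→sw (cap 3), S→valve (cap 2). Sum = 5.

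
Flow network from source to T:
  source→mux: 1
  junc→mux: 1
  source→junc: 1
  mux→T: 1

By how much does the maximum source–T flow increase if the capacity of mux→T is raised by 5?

Original max flow = 1.
After raising cap(mux→T), augmenting paths through that edge carry 1 more unit.
New max flow = 2. Increase = 1.

1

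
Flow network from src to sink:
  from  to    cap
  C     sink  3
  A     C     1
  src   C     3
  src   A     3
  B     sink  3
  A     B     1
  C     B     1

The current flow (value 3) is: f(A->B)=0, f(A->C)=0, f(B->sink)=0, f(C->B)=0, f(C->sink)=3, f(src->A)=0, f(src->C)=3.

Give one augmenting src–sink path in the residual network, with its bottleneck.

Residual along src->A->B->sink: src->A: 3, A->B: 1, B->sink: 3.
Bottleneck = min = 1.

src->A->B->sink, bottleneck 1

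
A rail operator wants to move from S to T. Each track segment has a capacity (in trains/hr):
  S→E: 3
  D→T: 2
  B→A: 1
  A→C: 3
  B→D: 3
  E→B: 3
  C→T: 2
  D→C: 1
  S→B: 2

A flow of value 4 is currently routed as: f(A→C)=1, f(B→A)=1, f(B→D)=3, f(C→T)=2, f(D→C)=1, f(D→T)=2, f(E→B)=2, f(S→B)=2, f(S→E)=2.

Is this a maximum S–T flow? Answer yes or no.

Yes

Residual reachable from S: {B, E, S}; T is not reachable.
Saturated cut: B→D, B→A with total capacity 4 = current flow value. Flow is maximum.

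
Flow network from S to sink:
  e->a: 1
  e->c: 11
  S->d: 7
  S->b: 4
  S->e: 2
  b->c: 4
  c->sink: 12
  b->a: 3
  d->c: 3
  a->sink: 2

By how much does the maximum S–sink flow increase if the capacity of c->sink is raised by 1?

Original max flow = 9.
Edge c->sink does not cross the min cut (source side {S, d}), so extra capacity there cannot help.
New max flow = 9. Increase = 0.

0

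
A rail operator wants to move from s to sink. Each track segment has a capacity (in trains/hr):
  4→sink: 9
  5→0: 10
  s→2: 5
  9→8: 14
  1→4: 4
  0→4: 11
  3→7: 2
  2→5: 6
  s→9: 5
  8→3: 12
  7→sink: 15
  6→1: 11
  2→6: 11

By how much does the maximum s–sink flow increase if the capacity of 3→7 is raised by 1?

1

Original max flow = 7.
After raising cap(3→7), augmenting paths through that edge carry 1 more unit.
New max flow = 8. Increase = 1.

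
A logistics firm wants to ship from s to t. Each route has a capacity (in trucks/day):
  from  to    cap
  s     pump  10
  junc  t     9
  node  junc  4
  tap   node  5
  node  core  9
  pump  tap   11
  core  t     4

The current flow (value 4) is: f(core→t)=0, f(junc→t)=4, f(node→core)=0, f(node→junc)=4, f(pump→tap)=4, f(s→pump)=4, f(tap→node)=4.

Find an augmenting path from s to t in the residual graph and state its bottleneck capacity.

Residual along s→pump→tap→node→core→t: s→pump: 6, pump→tap: 7, tap→node: 1, node→core: 9, core→t: 4.
Bottleneck = min = 1.

s→pump→tap→node→core→t, bottleneck 1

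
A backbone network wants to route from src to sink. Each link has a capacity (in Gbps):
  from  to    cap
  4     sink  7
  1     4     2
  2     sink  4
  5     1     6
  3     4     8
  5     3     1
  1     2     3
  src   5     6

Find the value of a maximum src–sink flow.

Augment src->5->1->4->sink: bottleneck 2. Total 2.
Augment src->5->1->2->sink: bottleneck 3. Total 5.
Augment src->5->3->4->sink: bottleneck 1. Total 6.
No augmenting path remains in the residual graph.

6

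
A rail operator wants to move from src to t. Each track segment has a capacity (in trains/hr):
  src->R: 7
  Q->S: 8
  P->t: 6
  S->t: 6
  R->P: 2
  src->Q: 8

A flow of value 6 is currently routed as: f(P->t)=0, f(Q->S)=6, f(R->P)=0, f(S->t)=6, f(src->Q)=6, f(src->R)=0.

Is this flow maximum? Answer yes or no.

No

Residual path src->R->P->t has bottleneck 2 > 0.
Pushing 2 along it raises the flow to 8, so the given flow is not maximum.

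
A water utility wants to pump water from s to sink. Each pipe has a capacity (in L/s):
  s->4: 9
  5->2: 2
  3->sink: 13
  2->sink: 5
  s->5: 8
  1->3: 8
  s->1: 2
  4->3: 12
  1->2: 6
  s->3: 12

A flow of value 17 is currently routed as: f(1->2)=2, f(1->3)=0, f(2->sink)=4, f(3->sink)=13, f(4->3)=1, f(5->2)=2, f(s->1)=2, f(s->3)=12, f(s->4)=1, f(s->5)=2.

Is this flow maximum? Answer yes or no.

Yes

Residual reachable from s: {3, 4, 5, s}; sink is not reachable.
Saturated cut: s->1, 5->2, 3->sink with total capacity 17 = current flow value. Flow is maximum.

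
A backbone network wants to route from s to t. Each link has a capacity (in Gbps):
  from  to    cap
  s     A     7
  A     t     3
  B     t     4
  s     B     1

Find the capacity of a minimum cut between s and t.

4

Max flow = 4 (via 2 augmenting paths).
In the residual at optimum, the set reachable from s is {A, s}.
Cut edges: s→B (cap 1), A→t (cap 3). Sum = 4.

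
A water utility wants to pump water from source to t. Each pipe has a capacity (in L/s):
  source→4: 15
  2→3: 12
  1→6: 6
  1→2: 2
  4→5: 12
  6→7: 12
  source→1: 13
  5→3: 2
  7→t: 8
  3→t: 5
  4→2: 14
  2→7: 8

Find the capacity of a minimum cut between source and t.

13

Max flow = 13 (via 3 augmenting paths).
In the residual at optimum, the set reachable from source is {1, 2, 3, 4, 5, 6, 7, source}.
Cut edges: 7→t (cap 8), 3→t (cap 5). Sum = 13.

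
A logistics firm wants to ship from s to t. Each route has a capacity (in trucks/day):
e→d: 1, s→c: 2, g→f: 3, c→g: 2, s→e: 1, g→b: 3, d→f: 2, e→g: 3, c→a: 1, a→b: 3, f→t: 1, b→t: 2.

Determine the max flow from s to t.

Augment s→e→d→f→t: bottleneck 1. Total 1.
Augment s→c→g→b→t: bottleneck 2. Total 3.
No augmenting path remains in the residual graph.

3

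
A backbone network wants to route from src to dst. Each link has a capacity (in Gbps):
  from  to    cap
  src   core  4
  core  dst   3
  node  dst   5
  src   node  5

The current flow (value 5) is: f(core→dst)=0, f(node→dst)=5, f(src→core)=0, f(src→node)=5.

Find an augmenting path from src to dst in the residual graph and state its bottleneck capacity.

Residual along src→core→dst: src→core: 4, core→dst: 3.
Bottleneck = min = 3.

src→core→dst, bottleneck 3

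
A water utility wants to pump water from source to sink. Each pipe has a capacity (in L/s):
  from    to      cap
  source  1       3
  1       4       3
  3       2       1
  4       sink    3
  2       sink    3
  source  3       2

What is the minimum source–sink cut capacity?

4

Max flow = 4 (via 2 augmenting paths).
In the residual at optimum, the set reachable from source is {3, source}.
Cut edges: 3->2 (cap 1), source->1 (cap 3). Sum = 4.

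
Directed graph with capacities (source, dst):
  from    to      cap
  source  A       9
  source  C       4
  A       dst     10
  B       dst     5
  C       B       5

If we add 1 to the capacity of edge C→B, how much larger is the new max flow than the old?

Original max flow = 13.
Edge C→B does not cross the min cut (source side {source}), so extra capacity there cannot help.
New max flow = 13. Increase = 0.

0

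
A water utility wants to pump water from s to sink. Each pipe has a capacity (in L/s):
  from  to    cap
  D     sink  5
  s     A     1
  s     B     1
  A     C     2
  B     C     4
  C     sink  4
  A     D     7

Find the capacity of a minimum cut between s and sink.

2

Max flow = 2 (via 2 augmenting paths).
In the residual at optimum, the set reachable from s is {s}.
Cut edges: s->A (cap 1), s->B (cap 1). Sum = 2.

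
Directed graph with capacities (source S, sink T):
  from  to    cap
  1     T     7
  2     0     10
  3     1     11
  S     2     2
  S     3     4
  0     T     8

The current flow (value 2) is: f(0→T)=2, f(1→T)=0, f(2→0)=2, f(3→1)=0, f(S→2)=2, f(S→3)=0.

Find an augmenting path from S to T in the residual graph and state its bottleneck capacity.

S→3→1→T, bottleneck 4

Residual along S→3→1→T: S→3: 4, 3→1: 11, 1→T: 7.
Bottleneck = min = 4.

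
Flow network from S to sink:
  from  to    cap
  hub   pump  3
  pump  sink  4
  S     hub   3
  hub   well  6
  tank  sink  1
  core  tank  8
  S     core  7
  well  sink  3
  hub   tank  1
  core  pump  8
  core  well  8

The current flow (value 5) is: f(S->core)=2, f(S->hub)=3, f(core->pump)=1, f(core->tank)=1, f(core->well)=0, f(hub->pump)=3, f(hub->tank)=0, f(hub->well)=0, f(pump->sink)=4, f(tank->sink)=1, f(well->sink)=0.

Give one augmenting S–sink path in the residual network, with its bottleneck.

S->core->well->sink, bottleneck 3

Residual along S->core->well->sink: S->core: 5, core->well: 8, well->sink: 3.
Bottleneck = min = 3.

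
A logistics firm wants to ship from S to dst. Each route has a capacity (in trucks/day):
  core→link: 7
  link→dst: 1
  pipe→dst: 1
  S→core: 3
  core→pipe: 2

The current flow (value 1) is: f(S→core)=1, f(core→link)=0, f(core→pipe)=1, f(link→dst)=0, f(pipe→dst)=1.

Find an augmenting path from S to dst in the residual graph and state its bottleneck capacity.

Residual along S→core→link→dst: S→core: 2, core→link: 7, link→dst: 1.
Bottleneck = min = 1.

S→core→link→dst, bottleneck 1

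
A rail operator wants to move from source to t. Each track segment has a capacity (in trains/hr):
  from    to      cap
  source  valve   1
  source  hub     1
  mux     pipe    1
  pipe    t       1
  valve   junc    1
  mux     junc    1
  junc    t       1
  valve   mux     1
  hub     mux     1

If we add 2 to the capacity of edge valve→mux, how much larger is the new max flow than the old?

0

Original max flow = 2.
Edge valve→mux does not cross the min cut (source side {source}), so extra capacity there cannot help.
New max flow = 2. Increase = 0.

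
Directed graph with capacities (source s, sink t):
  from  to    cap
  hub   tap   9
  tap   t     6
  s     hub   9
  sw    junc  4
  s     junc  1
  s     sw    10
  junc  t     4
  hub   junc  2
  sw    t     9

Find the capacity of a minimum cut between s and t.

Max flow = 19 (via 5 augmenting paths).
In the residual at optimum, the set reachable from s is {hub, s, tap}.
Cut edges: s->sw (cap 10), s->junc (cap 1), hub->junc (cap 2), tap->t (cap 6). Sum = 19.

19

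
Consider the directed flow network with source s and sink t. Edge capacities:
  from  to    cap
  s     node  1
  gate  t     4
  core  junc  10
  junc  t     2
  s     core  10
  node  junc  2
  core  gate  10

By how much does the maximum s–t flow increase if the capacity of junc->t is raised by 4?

Original max flow = 6.
After raising cap(junc->t), augmenting paths through that edge carry 4 more units.
New max flow = 10. Increase = 4.

4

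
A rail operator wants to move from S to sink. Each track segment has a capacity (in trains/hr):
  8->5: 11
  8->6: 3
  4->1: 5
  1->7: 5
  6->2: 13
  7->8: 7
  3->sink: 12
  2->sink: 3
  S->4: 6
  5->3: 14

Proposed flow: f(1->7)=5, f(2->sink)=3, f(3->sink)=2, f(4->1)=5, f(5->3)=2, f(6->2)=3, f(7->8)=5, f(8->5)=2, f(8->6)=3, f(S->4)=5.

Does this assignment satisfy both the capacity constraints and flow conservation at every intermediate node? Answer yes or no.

Every edge has 0 ≤ f(e) ≤ cap(e).
At each intermediate node, inflow equals outflow.

Yes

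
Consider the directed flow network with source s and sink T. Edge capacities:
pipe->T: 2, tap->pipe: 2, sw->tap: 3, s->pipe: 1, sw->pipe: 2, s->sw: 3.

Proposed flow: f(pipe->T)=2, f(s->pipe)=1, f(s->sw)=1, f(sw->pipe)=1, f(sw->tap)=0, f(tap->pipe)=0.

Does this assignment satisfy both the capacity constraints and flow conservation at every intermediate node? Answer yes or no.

Yes

Every edge has 0 ≤ f(e) ≤ cap(e).
At each intermediate node, inflow equals outflow.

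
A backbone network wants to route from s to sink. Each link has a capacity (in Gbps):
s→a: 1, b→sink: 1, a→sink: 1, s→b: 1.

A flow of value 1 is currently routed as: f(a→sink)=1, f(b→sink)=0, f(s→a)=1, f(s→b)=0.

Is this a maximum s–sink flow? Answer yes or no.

No

Residual path s→b→sink has bottleneck 1 > 0.
Pushing 1 along it raises the flow to 2, so the given flow is not maximum.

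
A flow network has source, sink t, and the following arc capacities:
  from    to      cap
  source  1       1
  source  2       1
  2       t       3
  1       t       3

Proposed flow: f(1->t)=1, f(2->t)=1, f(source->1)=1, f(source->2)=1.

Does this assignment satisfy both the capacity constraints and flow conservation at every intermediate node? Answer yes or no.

Every edge has 0 ≤ f(e) ≤ cap(e).
At each intermediate node, inflow equals outflow.

Yes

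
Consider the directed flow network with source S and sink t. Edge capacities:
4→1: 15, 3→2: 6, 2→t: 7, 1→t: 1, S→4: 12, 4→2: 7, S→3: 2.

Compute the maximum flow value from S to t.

8

Augment S→4→1→t: bottleneck 1. Total 1.
Augment S→4→2→t: bottleneck 7. Total 8.
No augmenting path remains in the residual graph.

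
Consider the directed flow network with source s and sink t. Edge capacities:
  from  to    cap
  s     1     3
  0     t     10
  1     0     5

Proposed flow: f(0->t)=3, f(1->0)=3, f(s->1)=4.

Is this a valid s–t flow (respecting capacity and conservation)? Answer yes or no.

Capacity violated on s->1: flow 4 > capacity 3.

No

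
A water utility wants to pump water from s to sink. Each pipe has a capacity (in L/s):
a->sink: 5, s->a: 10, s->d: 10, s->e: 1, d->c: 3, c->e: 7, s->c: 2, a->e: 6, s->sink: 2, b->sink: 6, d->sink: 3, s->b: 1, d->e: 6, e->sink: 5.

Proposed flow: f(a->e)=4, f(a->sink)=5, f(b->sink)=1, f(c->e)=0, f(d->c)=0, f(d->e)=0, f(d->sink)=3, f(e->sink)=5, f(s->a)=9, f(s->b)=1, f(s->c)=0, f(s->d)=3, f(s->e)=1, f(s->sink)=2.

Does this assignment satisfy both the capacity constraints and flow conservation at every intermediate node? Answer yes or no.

Yes

Every edge has 0 ≤ f(e) ≤ cap(e).
At each intermediate node, inflow equals outflow.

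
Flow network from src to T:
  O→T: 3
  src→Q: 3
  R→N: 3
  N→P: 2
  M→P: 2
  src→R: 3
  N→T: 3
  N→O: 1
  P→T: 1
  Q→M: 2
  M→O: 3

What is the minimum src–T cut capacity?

5

Max flow = 5 (via 3 augmenting paths).
In the residual at optimum, the set reachable from src is {Q, src}.
Cut edges: src→R (cap 3), Q→M (cap 2). Sum = 5.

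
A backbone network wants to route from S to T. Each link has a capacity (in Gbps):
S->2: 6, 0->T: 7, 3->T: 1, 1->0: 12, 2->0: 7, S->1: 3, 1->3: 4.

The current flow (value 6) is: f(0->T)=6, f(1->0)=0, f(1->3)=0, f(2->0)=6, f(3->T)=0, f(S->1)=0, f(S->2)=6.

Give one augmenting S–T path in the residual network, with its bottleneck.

S->1->0->T, bottleneck 1

Residual along S->1->0->T: S->1: 3, 1->0: 12, 0->T: 1.
Bottleneck = min = 1.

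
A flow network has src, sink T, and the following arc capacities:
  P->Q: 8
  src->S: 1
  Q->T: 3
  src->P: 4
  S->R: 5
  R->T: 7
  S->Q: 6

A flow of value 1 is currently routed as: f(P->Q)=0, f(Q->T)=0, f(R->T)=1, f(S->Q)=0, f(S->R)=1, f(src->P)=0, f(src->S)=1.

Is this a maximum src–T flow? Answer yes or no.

Residual path src->P->Q->T has bottleneck 3 > 0.
Pushing 3 along it raises the flow to 4, so the given flow is not maximum.

No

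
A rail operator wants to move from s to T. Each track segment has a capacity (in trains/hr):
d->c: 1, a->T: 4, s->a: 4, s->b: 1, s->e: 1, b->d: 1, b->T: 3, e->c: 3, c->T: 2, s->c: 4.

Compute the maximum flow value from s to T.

Augment s->b->T: bottleneck 1. Total 1.
Augment s->a->T: bottleneck 4. Total 5.
Augment s->c->T: bottleneck 2. Total 7.
No augmenting path remains in the residual graph.

7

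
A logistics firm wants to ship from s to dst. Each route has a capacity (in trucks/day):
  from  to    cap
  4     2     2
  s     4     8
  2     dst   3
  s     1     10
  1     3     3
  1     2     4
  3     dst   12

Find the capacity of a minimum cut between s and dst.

Max flow = 6 (via 3 augmenting paths).
In the residual at optimum, the set reachable from s is {1, 2, 4, s}.
Cut edges: 1→3 (cap 3), 2→dst (cap 3). Sum = 6.

6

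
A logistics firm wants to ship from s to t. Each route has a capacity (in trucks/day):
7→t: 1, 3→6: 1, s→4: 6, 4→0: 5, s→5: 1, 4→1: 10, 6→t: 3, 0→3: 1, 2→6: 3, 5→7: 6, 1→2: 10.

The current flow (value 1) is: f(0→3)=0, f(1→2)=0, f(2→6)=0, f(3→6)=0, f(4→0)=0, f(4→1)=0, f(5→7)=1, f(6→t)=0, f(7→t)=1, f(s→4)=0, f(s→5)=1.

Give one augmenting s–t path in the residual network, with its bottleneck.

Residual along s→4→1→2→6→t: s→4: 6, 4→1: 10, 1→2: 10, 2→6: 3, 6→t: 3.
Bottleneck = min = 3.

s→4→1→2→6→t, bottleneck 3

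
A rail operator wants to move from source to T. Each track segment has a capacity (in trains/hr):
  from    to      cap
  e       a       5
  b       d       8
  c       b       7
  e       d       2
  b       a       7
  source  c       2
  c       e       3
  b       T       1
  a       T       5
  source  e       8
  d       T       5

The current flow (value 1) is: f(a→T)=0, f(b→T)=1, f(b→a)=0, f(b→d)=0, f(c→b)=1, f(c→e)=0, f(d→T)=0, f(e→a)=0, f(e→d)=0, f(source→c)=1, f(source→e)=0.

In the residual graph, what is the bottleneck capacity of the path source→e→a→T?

5

Residual capacities along the path: source→e: 8, e→a: 5, a→T: 5.
Minimum is 5.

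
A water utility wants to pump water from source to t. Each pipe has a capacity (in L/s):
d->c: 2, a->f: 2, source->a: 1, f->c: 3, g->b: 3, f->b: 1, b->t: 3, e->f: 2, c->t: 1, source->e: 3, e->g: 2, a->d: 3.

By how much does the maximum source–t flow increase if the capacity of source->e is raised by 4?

Original max flow = 4.
Even with extra capacity on source->e, another cut of capacity 4 remains binding.
New max flow = 4. Increase = 0.

0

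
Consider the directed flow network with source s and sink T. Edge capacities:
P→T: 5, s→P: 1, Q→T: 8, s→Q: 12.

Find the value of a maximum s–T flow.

9

Augment s→P→T: bottleneck 1. Total 1.
Augment s→Q→T: bottleneck 8. Total 9.
No augmenting path remains in the residual graph.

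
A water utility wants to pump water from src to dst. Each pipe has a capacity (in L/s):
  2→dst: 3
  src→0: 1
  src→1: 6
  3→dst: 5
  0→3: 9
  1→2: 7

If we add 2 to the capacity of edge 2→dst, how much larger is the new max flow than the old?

2

Original max flow = 4.
After raising cap(2→dst), augmenting paths through that edge carry 2 more units.
New max flow = 6. Increase = 2.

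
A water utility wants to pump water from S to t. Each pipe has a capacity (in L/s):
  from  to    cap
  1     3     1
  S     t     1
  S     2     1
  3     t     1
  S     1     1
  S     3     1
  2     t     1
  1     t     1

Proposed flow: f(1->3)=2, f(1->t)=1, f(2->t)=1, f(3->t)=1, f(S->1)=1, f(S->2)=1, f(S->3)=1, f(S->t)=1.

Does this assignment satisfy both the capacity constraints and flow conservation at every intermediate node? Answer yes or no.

No

Capacity violated on 1->3: flow 2 > capacity 1.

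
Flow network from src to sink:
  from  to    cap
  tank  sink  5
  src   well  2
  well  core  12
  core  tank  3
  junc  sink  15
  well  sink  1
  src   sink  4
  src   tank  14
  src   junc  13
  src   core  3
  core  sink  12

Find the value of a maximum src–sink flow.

27

Augment src→sink: bottleneck 4. Total 4.
Augment src→well→sink: bottleneck 1. Total 5.
Augment src→junc→sink: bottleneck 13. Total 18.
Augment src→core→sink: bottleneck 3. Total 21.
Augment src→tank→sink: bottleneck 5. Total 26.
Augment src→well→core→sink: bottleneck 1. Total 27.
No augmenting path remains in the residual graph.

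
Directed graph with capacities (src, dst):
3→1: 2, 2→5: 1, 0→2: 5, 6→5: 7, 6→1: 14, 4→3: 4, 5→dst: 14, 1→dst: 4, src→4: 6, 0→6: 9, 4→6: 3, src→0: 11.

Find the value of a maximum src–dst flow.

12

Augment src→4→3→1→dst: bottleneck 2. Total 2.
Augment src→4→6→1→dst: bottleneck 2. Total 4.
Augment src→4→6→5→dst: bottleneck 1. Total 5.
Augment src→0→6→5→dst: bottleneck 6. Total 11.
Augment src→0→2→5→dst: bottleneck 1. Total 12.
No augmenting path remains in the residual graph.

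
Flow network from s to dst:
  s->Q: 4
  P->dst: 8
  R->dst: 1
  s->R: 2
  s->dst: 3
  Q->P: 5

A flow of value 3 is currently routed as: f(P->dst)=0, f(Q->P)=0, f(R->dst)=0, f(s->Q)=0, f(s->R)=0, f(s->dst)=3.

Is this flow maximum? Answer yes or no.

No

Residual path s->R->dst has bottleneck 1 > 0.
Pushing 1 along it raises the flow to 4, so the given flow is not maximum.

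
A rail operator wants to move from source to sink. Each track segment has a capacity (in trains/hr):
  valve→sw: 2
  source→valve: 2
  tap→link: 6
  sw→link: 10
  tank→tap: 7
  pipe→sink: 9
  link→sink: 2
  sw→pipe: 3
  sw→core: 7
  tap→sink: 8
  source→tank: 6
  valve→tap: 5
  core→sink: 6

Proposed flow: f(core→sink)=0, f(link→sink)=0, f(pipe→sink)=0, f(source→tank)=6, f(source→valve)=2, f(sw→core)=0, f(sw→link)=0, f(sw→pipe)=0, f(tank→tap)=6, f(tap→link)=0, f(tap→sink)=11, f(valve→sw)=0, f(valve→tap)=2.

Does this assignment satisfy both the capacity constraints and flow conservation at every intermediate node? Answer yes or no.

Capacity violated on tap→sink: flow 11 > capacity 8.

No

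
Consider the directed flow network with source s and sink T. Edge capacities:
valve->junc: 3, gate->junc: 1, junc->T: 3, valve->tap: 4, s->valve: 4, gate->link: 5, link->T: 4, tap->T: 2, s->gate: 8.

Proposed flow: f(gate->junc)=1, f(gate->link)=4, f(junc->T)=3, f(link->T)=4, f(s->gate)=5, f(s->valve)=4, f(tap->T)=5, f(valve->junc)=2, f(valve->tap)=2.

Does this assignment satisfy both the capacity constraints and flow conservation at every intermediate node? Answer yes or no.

Capacity violated on tap->T: flow 5 > capacity 2.

No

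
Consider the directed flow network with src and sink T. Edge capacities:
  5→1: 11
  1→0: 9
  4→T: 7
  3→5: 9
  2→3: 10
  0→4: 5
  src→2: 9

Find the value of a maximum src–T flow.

Augment src→2→3→5→1→0→4→T: bottleneck 5. Total 5.
No augmenting path remains in the residual graph.

5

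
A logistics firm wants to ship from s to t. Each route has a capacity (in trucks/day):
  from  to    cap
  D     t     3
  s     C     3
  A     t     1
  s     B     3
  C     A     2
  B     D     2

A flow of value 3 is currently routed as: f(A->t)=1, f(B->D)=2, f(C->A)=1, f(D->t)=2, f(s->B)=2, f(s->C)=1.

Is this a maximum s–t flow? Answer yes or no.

Residual reachable from s: {A, B, C, s}; t is not reachable.
Saturated cut: B->D, A->t with total capacity 3 = current flow value. Flow is maximum.

Yes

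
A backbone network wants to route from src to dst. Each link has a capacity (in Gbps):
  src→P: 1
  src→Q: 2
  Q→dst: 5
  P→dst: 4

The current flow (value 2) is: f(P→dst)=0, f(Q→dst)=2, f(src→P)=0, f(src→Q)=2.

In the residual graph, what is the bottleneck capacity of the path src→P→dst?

Residual capacities along the path: src→P: 1, P→dst: 4.
Minimum is 1.

1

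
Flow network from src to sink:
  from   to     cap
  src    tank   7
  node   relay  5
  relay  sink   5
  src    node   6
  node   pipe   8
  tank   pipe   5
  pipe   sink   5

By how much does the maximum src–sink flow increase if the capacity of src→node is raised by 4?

0

Original max flow = 10.
Edge src→node does not cross the min cut (source side {node, pipe, src, tank}), so extra capacity there cannot help.
New max flow = 10. Increase = 0.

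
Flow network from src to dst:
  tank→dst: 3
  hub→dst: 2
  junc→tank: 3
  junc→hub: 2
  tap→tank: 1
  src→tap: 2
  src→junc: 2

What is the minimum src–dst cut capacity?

3

Max flow = 3 (via 2 augmenting paths).
In the residual at optimum, the set reachable from src is {src, tap}.
Cut edges: src→junc (cap 2), tap→tank (cap 1). Sum = 3.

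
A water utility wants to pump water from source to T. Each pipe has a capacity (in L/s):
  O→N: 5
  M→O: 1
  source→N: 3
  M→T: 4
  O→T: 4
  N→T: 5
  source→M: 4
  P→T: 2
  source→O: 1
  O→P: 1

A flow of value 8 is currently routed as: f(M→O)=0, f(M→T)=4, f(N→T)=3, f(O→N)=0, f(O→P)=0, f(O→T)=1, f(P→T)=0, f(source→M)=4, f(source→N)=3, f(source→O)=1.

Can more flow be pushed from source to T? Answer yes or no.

Residual reachable from source: {source}; T is not reachable.
Saturated cut: source→M, source→O, source→N with total capacity 8 = current flow value. Flow is maximum.

No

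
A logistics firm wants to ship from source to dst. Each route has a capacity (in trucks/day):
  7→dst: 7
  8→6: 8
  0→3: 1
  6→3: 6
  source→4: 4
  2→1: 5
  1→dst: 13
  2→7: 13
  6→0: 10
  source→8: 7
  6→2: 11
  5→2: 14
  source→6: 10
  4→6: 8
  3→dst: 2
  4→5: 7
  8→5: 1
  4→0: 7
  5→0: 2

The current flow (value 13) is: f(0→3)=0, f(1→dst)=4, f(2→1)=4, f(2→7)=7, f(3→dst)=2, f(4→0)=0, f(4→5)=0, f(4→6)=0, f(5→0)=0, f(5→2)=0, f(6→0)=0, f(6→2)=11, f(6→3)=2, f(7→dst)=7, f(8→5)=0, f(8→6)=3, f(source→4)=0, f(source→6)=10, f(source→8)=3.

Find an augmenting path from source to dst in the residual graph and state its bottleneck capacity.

source→8→5→2→1→dst, bottleneck 1

Residual along source→8→5→2→1→dst: source→8: 4, 8→5: 1, 5→2: 14, 2→1: 1, 1→dst: 9.
Bottleneck = min = 1.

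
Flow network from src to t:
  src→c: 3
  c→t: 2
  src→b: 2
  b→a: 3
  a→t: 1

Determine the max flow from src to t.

3

Augment src→c→t: bottleneck 2. Total 2.
Augment src→b→a→t: bottleneck 1. Total 3.
No augmenting path remains in the residual graph.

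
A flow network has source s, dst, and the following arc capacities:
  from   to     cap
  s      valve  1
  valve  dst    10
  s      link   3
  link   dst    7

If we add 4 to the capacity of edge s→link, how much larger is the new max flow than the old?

4

Original max flow = 4.
After raising cap(s→link), augmenting paths through that edge carry 4 more units.
New max flow = 8. Increase = 4.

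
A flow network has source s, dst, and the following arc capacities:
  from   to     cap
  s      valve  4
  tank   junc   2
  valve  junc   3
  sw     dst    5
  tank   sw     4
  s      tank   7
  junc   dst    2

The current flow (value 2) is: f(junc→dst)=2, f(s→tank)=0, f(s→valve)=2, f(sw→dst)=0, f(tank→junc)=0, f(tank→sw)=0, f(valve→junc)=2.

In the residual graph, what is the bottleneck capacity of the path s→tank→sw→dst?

Residual capacities along the path: s→tank: 7, tank→sw: 4, sw→dst: 5.
Minimum is 4.

4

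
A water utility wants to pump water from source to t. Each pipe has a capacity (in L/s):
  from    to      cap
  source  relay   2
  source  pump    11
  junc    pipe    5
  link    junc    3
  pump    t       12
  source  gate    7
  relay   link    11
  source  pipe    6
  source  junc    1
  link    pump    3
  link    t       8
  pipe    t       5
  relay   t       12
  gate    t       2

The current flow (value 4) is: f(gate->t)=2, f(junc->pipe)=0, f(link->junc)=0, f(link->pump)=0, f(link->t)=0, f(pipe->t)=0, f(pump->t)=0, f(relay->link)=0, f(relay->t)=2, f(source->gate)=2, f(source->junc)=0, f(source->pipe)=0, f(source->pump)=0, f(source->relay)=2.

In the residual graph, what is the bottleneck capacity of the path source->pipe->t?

Residual capacities along the path: source->pipe: 6, pipe->t: 5.
Minimum is 5.

5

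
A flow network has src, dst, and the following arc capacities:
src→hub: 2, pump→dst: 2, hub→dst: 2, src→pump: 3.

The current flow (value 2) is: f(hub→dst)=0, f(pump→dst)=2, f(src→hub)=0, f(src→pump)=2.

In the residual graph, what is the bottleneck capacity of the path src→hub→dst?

2

Residual capacities along the path: src→hub: 2, hub→dst: 2.
Minimum is 2.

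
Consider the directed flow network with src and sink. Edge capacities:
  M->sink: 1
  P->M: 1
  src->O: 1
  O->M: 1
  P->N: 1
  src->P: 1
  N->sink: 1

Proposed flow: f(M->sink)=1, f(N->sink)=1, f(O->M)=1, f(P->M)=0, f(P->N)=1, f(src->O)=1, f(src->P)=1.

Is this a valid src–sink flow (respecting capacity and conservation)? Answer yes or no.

Yes

Every edge has 0 ≤ f(e) ≤ cap(e).
At each intermediate node, inflow equals outflow.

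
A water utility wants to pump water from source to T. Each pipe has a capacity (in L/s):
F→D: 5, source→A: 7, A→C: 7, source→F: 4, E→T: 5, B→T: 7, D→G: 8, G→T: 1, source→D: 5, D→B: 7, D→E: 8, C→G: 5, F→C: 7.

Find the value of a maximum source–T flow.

Augment source→D→G→T: bottleneck 1. Total 1.
Augment source→D→E→T: bottleneck 4. Total 5.
Augment source→F→D→E→T: bottleneck 1. Total 6.
Augment source→F→D→B→T: bottleneck 3. Total 9.
Augment source→A→C→G→D→B→T: bottleneck 1. Total 10.
No augmenting path remains in the residual graph.

10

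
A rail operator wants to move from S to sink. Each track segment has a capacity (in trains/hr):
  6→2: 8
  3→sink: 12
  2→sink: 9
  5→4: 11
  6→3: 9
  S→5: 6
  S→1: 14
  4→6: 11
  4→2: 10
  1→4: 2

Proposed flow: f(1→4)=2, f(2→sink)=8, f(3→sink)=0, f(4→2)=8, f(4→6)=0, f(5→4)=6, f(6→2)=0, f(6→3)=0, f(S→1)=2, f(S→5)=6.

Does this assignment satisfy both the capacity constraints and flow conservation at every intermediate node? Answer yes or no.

Yes

Every edge has 0 ≤ f(e) ≤ cap(e).
At each intermediate node, inflow equals outflow.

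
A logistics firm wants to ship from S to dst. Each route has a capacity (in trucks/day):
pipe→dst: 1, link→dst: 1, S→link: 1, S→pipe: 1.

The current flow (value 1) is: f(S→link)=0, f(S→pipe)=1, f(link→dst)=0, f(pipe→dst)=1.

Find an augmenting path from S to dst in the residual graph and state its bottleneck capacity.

S→link→dst, bottleneck 1

Residual along S→link→dst: S→link: 1, link→dst: 1.
Bottleneck = min = 1.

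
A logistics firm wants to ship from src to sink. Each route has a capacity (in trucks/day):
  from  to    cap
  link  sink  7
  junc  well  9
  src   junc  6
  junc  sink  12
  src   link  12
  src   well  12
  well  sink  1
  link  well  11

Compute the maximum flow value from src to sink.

Augment src→link→sink: bottleneck 7. Total 7.
Augment src→junc→sink: bottleneck 6. Total 13.
Augment src→well→sink: bottleneck 1. Total 14.
No augmenting path remains in the residual graph.

14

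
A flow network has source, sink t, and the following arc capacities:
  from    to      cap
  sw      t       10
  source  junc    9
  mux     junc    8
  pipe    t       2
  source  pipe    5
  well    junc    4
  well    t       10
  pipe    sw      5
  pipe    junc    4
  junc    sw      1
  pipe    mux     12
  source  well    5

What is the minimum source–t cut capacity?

Max flow = 11 (via 4 augmenting paths).
In the residual at optimum, the set reachable from source is {junc, source}.
Cut edges: source->pipe (cap 5), source->well (cap 5), junc->sw (cap 1). Sum = 11.

11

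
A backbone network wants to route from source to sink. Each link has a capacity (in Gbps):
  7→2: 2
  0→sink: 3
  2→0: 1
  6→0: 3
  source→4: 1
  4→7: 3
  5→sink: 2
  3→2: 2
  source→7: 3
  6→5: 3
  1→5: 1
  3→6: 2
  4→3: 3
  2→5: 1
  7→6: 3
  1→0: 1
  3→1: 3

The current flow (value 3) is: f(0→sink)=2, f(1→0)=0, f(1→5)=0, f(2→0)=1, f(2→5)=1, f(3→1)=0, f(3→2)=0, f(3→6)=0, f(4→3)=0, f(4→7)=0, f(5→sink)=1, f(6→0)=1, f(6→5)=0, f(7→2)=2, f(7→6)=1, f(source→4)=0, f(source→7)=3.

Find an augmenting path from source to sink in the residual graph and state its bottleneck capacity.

Residual along source→4→7→6→0→sink: source→4: 1, 4→7: 3, 7→6: 2, 6→0: 2, 0→sink: 1.
Bottleneck = min = 1.

source→4→7→6→0→sink, bottleneck 1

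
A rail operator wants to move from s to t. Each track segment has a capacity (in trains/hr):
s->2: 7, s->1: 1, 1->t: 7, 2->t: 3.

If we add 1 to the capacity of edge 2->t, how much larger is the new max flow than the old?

1

Original max flow = 4.
After raising cap(2->t), augmenting paths through that edge carry 1 more unit.
New max flow = 5. Increase = 1.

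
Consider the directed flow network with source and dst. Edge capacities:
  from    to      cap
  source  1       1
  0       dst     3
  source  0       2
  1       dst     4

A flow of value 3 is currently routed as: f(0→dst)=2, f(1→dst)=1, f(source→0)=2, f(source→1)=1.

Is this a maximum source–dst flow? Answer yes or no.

Residual reachable from source: {source}; dst is not reachable.
Saturated cut: source→0, source→1 with total capacity 3 = current flow value. Flow is maximum.

Yes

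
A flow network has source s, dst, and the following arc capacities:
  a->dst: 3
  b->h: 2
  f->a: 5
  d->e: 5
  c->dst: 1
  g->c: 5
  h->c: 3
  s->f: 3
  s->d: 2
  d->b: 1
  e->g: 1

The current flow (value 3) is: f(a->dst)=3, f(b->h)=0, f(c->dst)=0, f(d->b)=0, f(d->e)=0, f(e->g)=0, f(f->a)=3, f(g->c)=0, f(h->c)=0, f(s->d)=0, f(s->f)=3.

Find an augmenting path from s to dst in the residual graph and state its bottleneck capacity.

Residual along s->d->b->h->c->dst: s->d: 2, d->b: 1, b->h: 2, h->c: 3, c->dst: 1.
Bottleneck = min = 1.

s->d->b->h->c->dst, bottleneck 1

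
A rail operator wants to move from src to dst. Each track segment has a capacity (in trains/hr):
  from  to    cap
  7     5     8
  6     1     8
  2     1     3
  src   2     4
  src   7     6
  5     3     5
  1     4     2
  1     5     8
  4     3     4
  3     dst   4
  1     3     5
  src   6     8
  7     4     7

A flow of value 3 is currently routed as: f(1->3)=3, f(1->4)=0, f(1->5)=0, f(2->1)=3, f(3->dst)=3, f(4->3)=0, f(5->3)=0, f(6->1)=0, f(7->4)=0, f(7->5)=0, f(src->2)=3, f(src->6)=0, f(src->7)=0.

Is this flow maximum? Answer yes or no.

No

Residual path src->6->1->3->dst has bottleneck 1 > 0.
Pushing 1 along it raises the flow to 4, so the given flow is not maximum.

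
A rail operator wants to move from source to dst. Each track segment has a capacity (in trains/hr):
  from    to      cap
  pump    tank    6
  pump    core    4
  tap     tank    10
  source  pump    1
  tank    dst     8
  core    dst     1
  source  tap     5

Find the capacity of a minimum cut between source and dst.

6

Max flow = 6 (via 2 augmenting paths).
In the residual at optimum, the set reachable from source is {source}.
Cut edges: source→pump (cap 1), source→tap (cap 5). Sum = 6.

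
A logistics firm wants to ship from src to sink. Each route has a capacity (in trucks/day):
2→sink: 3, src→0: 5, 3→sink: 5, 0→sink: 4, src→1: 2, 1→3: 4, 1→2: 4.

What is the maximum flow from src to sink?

6

Augment src→0→sink: bottleneck 4. Total 4.
Augment src→1→2→sink: bottleneck 2. Total 6.
No augmenting path remains in the residual graph.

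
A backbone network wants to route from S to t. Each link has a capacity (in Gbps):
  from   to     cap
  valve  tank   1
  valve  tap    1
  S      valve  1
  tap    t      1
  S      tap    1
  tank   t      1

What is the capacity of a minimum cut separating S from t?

Max flow = 2 (via 2 augmenting paths).
In the residual at optimum, the set reachable from S is {S}.
Cut edges: S->valve (cap 1), S->tap (cap 1). Sum = 2.

2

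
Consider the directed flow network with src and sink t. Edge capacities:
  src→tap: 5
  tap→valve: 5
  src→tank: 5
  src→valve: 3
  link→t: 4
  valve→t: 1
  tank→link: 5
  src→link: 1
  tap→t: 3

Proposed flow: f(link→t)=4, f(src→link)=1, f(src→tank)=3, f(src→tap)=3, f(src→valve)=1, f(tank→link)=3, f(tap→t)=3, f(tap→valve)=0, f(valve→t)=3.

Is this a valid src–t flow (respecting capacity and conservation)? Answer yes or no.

No

Capacity violated on valve→t: flow 3 > capacity 1.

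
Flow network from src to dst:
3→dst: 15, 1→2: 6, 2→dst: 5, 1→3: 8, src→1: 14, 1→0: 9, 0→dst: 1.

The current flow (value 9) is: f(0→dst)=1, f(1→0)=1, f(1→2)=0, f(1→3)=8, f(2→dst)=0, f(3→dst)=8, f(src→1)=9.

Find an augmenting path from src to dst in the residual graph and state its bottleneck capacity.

Residual along src→1→2→dst: src→1: 5, 1→2: 6, 2→dst: 5.
Bottleneck = min = 5.

src→1→2→dst, bottleneck 5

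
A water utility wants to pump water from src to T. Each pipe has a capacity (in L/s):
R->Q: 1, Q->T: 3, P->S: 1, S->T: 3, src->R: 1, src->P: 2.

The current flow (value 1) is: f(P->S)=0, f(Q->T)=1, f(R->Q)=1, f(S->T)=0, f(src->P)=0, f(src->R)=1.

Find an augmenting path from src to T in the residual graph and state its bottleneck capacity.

src->P->S->T, bottleneck 1

Residual along src->P->S->T: src->P: 2, P->S: 1, S->T: 3.
Bottleneck = min = 1.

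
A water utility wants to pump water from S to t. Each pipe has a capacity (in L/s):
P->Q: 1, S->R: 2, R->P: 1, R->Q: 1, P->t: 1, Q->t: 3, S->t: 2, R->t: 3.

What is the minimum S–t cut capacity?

Max flow = 4 (via 2 augmenting paths).
In the residual at optimum, the set reachable from S is {S}.
Cut edges: S->R (cap 2), S->t (cap 2). Sum = 4.

4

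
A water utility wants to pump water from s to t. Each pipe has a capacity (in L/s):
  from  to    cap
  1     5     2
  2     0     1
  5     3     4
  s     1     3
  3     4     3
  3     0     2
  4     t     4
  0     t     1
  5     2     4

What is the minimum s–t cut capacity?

Max flow = 2 (via 2 augmenting paths).
In the residual at optimum, the set reachable from s is {1, s}.
Cut edges: 1→5 (cap 2). Sum = 2.

2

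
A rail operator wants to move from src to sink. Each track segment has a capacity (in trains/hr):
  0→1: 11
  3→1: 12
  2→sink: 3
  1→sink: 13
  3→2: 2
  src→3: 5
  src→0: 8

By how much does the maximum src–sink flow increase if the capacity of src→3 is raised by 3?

Original max flow = 13.
After raising cap(src→3), augmenting paths through that edge carry 2 more units.
New max flow = 15. Increase = 2.

2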